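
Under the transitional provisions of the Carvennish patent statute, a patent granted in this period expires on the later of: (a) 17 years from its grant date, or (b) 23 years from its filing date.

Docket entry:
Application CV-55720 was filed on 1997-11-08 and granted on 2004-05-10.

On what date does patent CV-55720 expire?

2021-05-10

(a) grant + 17 years → 10 May 2021.
(b) filing + 23 years → 8 November 2020.
Later of the two: 10 May 2021.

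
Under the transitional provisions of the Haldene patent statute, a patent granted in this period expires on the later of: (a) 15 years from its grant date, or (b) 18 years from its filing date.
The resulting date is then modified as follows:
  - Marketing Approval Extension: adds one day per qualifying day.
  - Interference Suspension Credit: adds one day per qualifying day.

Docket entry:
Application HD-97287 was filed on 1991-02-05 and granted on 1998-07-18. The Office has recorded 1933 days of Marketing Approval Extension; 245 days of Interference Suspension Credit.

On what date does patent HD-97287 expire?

July 5, 2019

(a) grant + 15 years → 18 July 2013.
(b) filing + 18 years → 5 February 2009.
Later of the two: 18 July 2013.
Marketing Approval Extension: +1933 days → 2 November 2018.
Interference Suspension Credit: +245 days → 5 July 2019.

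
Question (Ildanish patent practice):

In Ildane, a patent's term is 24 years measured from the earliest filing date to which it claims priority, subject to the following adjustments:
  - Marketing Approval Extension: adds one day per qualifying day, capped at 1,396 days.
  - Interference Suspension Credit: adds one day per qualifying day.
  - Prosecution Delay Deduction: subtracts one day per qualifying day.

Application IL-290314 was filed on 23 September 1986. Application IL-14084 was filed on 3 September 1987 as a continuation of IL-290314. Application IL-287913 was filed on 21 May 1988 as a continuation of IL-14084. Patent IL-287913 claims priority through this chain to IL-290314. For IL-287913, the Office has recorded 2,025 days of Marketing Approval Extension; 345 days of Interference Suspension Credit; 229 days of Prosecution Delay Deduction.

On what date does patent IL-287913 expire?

Earliest priority filing: 23 September 1986.
Base term: 23 September 1986 + 24 years → 23 September 2010.
Marketing Approval Extension: 2025 days claimed exceeds the 1396-day cap, so +1396 days → 20 July 2014.
Interference Suspension Credit: +345 days → 30 June 2015.
Prosecution Delay Deduction: −229 days → 13 November 2014.

2014-11-13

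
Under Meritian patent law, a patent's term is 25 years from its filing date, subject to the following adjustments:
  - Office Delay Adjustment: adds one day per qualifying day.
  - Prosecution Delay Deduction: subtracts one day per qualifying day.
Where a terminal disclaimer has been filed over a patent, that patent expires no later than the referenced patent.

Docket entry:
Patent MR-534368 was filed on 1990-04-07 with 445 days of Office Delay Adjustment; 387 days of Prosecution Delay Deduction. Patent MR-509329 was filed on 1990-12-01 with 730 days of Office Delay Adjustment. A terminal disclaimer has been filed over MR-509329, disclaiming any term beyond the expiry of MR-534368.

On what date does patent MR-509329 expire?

June 4, 2015

Natural term of MR-509329:
  Base: filing + 25 years → 1 December 2015.
  Office Delay Adjustment: +730 days → 30 November 2017.
Expiry of referenced patent MR-534368:
  Base: filing + 25 years → 7 April 2015.
  Office Delay Adjustment: +445 days → 25 June 2016.
  Prosecution Delay Deduction: −387 days → 4 June 2015.
Terminal disclaimer: MR-509329 expires on the earlier of 30 November 2017 and 4 June 2015.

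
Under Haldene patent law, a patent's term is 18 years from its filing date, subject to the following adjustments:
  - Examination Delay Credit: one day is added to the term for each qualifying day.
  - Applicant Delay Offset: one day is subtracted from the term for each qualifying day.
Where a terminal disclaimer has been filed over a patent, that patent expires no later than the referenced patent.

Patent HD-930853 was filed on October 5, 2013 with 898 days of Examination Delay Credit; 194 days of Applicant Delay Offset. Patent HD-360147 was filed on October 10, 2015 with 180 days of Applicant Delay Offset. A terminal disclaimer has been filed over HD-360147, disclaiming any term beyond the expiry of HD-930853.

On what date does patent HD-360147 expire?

April 13, 2033

Natural term of HD-360147:
  Base: filing + 18 years → 10 October 2033.
  Applicant Delay Offset: −180 days → 13 April 2033.
Expiry of referenced patent HD-930853:
  Base: filing + 18 years → 5 October 2031.
  Examination Delay Credit: +898 days → 21 March 2034.
  Applicant Delay Offset: −194 days → 8 September 2033.
Terminal disclaimer: HD-360147 expires on the earlier of 13 April 2033 and 8 September 2033.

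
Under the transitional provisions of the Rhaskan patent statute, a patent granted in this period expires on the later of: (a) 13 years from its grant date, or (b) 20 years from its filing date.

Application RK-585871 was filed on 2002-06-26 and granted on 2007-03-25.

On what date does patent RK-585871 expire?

June 26, 2022

(a) grant + 13 years → 25 March 2020.
(b) filing + 20 years → 26 June 2022.
Later of the two: 26 June 2022.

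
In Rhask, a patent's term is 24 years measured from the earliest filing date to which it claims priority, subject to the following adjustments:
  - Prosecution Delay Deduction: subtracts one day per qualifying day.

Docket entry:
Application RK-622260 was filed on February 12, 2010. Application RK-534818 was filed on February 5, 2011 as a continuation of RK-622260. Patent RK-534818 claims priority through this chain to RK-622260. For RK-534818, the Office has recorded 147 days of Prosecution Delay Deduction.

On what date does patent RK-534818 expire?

Earliest priority filing: 12 February 2010.
Base term: 12 February 2010 + 24 years → 12 February 2034.
Prosecution Delay Deduction: −147 days → 18 September 2033.

2033-09-18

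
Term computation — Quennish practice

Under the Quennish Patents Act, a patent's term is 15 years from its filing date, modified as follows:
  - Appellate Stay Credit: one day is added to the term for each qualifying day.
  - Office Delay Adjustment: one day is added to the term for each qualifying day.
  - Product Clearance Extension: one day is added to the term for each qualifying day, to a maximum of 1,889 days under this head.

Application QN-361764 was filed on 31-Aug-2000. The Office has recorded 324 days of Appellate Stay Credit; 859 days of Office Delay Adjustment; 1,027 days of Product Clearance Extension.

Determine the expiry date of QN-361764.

2021-09-18

Base term: filing date + 15 years → 31 August 2015.
Appellate Stay Credit: +324 days → 20 July 2016.
Office Delay Adjustment: +859 days → 26 November 2018.
Product Clearance Extension: 1027 days (within the 1889-day cap) → +1027 days → 18 September 2021.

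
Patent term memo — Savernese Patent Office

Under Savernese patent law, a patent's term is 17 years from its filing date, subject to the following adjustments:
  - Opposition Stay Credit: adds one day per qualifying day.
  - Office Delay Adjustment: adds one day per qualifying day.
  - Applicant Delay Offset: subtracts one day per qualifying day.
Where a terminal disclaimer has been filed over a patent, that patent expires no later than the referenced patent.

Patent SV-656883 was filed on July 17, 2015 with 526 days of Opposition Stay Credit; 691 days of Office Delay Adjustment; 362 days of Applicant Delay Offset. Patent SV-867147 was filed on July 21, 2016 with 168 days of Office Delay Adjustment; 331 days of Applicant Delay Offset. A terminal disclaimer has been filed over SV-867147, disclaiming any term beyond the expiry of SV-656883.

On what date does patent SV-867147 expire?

February 8, 2033

Natural term of SV-867147:
  Base: filing + 17 years → 21 July 2033.
  Office Delay Adjustment: +168 days → 5 January 2034.
  Applicant Delay Offset: −331 days → 8 February 2033.
Expiry of referenced patent SV-656883:
  Base: filing + 17 years → 17 July 2032.
  Opposition Stay Credit: +526 days → 25 December 2033.
  Office Delay Adjustment: +691 days → 16 November 2035.
  Applicant Delay Offset: −362 days → 19 November 2034.
Terminal disclaimer: SV-867147 expires on the earlier of 8 February 2033 and 19 November 2034.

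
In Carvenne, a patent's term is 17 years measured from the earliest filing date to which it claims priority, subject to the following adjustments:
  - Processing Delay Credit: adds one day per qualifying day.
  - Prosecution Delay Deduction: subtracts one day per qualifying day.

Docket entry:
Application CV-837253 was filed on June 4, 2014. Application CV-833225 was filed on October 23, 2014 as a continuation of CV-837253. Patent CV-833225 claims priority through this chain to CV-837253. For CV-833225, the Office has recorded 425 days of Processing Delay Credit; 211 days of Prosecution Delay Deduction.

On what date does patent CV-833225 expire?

Earliest priority filing: 4 June 2014.
Base term: 4 June 2014 + 17 years → 4 June 2031.
Processing Delay Credit: +425 days → 2 August 2032.
Prosecution Delay Deduction: −211 days → 4 January 2032.

2032-01-04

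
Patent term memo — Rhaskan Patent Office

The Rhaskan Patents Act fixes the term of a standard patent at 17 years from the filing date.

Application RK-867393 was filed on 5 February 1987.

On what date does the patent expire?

Filing date + 17 years → 5 February 2004.

February 5, 2004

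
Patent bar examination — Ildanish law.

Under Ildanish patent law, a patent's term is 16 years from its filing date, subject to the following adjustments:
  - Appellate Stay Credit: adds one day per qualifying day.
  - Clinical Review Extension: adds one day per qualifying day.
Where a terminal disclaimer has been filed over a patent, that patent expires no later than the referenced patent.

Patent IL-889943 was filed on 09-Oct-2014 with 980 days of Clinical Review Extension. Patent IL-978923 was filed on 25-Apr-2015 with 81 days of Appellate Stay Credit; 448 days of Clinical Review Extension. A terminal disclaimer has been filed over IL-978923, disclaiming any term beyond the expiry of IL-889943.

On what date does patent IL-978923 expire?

2032-10-05

Natural term of IL-978923:
  Base: filing + 16 years → 25 April 2031.
  Appellate Stay Credit: +81 days → 15 July 2031.
  Clinical Review Extension: +448 days → 5 October 2032.
Expiry of referenced patent IL-889943:
  Base: filing + 16 years → 9 October 2030.
  Clinical Review Extension: +980 days → 15 June 2033.
Terminal disclaimer: IL-978923 expires on the earlier of 5 October 2032 and 15 June 2033.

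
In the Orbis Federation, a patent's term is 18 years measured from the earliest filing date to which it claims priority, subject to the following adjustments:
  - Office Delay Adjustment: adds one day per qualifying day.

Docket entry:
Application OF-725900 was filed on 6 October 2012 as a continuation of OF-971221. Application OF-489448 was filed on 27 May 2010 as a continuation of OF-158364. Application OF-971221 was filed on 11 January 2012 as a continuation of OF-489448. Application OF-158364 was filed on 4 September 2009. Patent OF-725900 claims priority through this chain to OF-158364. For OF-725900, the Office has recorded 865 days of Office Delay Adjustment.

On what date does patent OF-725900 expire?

January 16, 2030

Earliest priority filing: 4 September 2009.
Base term: 4 September 2009 + 18 years → 4 September 2027.
Office Delay Adjustment: +865 days → 16 January 2030.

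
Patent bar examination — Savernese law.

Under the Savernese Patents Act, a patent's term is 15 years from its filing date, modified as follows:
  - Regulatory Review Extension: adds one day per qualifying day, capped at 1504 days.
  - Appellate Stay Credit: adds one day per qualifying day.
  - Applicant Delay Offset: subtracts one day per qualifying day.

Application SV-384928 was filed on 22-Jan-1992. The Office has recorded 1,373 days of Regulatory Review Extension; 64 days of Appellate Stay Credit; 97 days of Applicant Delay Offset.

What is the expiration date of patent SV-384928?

Base term: filing date + 15 years → 22 January 2007.
Regulatory Review Extension: 1373 days (within the 1504-day cap) → +1373 days → 26 October 2010.
Appellate Stay Credit: +64 days → 29 December 2010.
Applicant Delay Offset: −97 days → 23 September 2010.

2010-09-23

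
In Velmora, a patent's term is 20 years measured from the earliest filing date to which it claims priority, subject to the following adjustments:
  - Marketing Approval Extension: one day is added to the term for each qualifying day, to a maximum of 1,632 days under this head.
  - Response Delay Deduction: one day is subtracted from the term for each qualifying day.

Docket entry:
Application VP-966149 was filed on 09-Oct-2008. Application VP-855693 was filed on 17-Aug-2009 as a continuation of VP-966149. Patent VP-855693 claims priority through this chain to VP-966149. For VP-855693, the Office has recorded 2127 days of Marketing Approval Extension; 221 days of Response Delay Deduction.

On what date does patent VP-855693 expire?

Earliest priority filing: 9 October 2008.
Base term: 9 October 2008 + 20 years → 9 October 2028.
Marketing Approval Extension: 2127 days claimed exceeds the 1632-day cap, so +1632 days → 29 March 2033.
Response Delay Deduction: −221 days → 20 August 2032.

2032-08-20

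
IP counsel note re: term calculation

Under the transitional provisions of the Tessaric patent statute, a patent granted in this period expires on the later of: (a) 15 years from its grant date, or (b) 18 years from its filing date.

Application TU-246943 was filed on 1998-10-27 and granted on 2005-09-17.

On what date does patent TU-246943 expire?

September 17, 2020

(a) grant + 15 years → 17 September 2020.
(b) filing + 18 years → 27 October 2016.
Later of the two: 17 September 2020.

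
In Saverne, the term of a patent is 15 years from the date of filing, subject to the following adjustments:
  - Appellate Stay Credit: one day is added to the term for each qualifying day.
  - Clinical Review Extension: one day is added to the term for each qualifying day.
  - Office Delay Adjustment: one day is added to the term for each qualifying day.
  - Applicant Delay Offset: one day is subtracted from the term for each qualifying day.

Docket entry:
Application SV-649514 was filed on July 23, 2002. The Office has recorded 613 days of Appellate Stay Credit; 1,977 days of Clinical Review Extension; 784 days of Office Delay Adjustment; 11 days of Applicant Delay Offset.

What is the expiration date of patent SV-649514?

Base term: filing date + 15 years → 23 July 2017.
Appellate Stay Credit: +613 days → 28 March 2019.
Clinical Review Extension: +1977 days → 25 August 2024.
Office Delay Adjustment: +784 days → 18 October 2026.
Applicant Delay Offset: −11 days → 7 October 2026.

October 7, 2026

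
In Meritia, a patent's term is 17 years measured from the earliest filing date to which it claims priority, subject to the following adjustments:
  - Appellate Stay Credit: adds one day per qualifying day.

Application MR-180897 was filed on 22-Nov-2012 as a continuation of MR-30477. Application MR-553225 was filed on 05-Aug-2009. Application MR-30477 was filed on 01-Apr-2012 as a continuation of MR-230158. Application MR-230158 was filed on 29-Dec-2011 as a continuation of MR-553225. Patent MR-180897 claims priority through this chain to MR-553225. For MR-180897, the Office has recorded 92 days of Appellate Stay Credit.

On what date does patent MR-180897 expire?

Earliest priority filing: 5 August 2009.
Base term: 5 August 2009 + 17 years → 5 August 2026.
Appellate Stay Credit: +92 days → 5 November 2026.

2026-11-05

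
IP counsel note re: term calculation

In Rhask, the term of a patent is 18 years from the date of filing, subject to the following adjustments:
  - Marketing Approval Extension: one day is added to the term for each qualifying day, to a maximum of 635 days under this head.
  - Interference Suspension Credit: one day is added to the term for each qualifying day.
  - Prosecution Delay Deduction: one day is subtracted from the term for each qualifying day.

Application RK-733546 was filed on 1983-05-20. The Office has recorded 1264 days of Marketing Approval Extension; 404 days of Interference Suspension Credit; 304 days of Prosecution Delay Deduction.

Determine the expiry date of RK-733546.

Base term: filing date + 18 years → 20 May 2001.
Marketing Approval Extension: 1264 days claimed exceeds the 635-day cap, so +635 days → 14 February 2003.
Interference Suspension Credit: +404 days → 24 March 2004.
Prosecution Delay Deduction: −304 days → 25 May 2003.

May 25, 2003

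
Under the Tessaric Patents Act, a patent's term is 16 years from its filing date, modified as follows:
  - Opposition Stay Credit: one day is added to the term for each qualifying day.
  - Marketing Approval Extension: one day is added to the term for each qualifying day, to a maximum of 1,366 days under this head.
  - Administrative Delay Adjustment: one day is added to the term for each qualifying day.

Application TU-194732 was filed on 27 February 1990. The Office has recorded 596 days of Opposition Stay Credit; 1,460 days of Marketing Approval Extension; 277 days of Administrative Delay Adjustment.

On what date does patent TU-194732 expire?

April 15, 2012

Base term: filing date + 16 years → 27 February 2006.
Opposition Stay Credit: +596 days → 16 October 2007.
Marketing Approval Extension: 1460 days claimed exceeds the 1366-day cap, so +1366 days → 13 July 2011.
Administrative Delay Adjustment: +277 days → 15 April 2012.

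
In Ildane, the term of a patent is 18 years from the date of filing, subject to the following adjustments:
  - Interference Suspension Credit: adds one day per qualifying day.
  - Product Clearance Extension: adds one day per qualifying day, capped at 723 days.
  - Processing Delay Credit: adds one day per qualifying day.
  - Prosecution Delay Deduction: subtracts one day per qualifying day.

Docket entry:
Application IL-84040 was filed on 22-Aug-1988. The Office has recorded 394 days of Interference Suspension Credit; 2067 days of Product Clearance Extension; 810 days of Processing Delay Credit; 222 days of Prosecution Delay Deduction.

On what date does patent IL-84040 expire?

April 23, 2011

Base term: filing date + 18 years → 22 August 2006.
Interference Suspension Credit: +394 days → 20 September 2007.
Product Clearance Extension: 2067 days claimed exceeds the 723-day cap, so +723 days → 12 September 2009.
Processing Delay Credit: +810 days → 1 December 2011.
Prosecution Delay Deduction: −222 days → 23 April 2011.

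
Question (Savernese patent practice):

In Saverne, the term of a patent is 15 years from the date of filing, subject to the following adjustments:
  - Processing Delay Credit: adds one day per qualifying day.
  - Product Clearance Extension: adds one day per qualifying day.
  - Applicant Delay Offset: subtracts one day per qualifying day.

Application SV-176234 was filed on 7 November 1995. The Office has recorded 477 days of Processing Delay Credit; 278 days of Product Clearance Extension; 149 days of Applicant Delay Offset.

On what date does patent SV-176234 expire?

July 5, 2012

Base term: filing date + 15 years → 7 November 2010.
Processing Delay Credit: +477 days → 27 February 2012.
Product Clearance Extension: +278 days → 1 December 2012.
Applicant Delay Offset: −149 days → 5 July 2012.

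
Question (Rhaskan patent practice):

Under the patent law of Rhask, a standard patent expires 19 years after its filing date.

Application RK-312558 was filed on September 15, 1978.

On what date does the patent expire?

Filing date + 19 years → 15 September 1997.

September 15, 1997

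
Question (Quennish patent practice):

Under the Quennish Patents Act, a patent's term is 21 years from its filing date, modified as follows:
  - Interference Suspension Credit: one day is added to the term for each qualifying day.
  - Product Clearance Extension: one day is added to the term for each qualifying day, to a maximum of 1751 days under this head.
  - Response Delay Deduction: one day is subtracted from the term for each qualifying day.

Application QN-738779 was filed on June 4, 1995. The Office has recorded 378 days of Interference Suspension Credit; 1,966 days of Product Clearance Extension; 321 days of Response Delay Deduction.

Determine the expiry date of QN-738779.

Base term: filing date + 21 years → 4 June 2016.
Interference Suspension Credit: +378 days → 17 June 2017.
Product Clearance Extension: 1966 days claimed exceeds the 1751-day cap, so +1751 days → 3 April 2022.
Response Delay Deduction: −321 days → 17 May 2021.

May 17, 2021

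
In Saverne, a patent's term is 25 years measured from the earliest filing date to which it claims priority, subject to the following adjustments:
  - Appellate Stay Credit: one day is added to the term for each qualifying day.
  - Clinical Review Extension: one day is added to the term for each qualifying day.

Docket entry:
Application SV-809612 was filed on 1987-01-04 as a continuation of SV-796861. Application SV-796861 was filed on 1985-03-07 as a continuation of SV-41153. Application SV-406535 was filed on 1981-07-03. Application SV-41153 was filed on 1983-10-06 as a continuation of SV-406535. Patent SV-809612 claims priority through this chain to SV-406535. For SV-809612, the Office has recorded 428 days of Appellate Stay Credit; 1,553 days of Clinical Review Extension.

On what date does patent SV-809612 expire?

Earliest priority filing: 3 July 1981.
Base term: 3 July 1981 + 25 years → 3 July 2006.
Appellate Stay Credit: +428 days → 4 September 2007.
Clinical Review Extension: +1553 days → 5 December 2011.

2011-12-05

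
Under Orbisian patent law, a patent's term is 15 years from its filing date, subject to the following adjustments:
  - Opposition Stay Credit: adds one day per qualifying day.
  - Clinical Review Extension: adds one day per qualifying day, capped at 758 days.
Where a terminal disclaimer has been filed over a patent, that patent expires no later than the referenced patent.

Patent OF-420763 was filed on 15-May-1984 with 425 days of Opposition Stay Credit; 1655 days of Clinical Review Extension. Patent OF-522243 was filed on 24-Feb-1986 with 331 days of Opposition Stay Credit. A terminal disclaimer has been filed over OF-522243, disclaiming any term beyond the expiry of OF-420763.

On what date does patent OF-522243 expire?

Natural term of OF-522243:
  Base: filing + 15 years → 24 February 2001.
  Opposition Stay Credit: +331 days → 21 January 2002.
Expiry of referenced patent OF-420763:
  Base: filing + 15 years → 15 May 1999.
  Opposition Stay Credit: +425 days → 13 July 2000.
  Clinical Review Extension: 1655 days claimed exceeds the 758-day cap, so +758 days → 10 August 2002.
Terminal disclaimer: OF-522243 expires on the earlier of 21 January 2002 and 10 August 2002.

2002-01-21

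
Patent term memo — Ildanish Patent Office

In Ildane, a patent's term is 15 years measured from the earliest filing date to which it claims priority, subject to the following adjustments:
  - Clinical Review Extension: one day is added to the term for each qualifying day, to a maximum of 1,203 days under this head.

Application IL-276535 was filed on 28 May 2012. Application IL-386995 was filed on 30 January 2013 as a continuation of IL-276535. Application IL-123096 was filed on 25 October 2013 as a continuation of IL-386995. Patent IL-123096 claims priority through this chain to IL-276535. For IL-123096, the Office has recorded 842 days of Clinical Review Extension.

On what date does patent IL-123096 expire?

Earliest priority filing: 28 May 2012.
Base term: 28 May 2012 + 15 years → 28 May 2027.
Clinical Review Extension: 842 days (within the 1203-day cap) → +842 days → 16 September 2029.

September 16, 2029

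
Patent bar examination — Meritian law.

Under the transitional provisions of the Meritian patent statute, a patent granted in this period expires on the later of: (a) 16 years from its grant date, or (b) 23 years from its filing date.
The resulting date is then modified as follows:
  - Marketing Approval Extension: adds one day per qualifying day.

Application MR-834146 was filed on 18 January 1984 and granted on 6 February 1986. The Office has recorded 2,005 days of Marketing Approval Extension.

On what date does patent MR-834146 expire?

(a) grant + 16 years → 6 February 2002.
(b) filing + 23 years → 18 January 2007.
Later of the two: 18 January 2007.
Marketing Approval Extension: +2005 days → 15 July 2012.

July 15, 2012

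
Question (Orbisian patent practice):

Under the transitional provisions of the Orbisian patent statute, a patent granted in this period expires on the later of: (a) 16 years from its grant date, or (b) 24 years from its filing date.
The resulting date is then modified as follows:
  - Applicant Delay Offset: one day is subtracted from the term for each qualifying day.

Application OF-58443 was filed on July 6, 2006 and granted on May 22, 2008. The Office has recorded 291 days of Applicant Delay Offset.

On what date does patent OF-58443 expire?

(a) grant + 16 years → 22 May 2024.
(b) filing + 24 years → 6 July 2030.
Later of the two: 6 July 2030.
Applicant Delay Offset: −291 days → 18 September 2029.

September 18, 2029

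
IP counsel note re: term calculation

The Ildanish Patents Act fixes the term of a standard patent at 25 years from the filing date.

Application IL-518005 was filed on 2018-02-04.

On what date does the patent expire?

February 4, 2043

Filing date + 25 years → 4 February 2043.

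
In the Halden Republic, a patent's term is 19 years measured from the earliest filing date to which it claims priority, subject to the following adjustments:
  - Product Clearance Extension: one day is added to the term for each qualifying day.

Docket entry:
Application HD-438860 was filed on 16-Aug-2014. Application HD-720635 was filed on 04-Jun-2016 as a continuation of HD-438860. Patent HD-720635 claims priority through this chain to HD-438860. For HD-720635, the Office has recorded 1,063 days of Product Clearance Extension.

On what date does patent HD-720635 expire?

Earliest priority filing: 16 August 2014.
Base term: 16 August 2014 + 19 years → 16 August 2033.
Product Clearance Extension: +1063 days → 14 July 2036.

2036-07-14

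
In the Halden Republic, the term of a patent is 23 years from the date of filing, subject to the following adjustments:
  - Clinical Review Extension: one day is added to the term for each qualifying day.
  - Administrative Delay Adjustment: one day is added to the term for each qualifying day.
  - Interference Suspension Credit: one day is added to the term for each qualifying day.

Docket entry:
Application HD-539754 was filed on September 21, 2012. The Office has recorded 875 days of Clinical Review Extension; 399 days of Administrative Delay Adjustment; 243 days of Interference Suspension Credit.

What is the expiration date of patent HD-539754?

2039-11-16

Base term: filing date + 23 years → 21 September 2035.
Clinical Review Extension: +875 days → 12 February 2038.
Administrative Delay Adjustment: +399 days → 18 March 2039.
Interference Suspension Credit: +243 days → 16 November 2039.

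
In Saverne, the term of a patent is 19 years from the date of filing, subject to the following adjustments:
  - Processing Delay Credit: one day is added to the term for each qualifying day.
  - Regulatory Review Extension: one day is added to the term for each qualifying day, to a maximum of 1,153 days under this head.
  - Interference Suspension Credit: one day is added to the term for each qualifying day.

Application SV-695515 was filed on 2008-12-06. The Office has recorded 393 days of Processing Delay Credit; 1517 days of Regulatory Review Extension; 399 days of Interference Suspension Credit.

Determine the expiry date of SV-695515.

Base term: filing date + 19 years → 6 December 2027.
Processing Delay Credit: +393 days → 2 January 2029.
Regulatory Review Extension: 1517 days claimed exceeds the 1153-day cap, so +1153 days → 29 February 2032.
Interference Suspension Credit: +399 days → 3 April 2033.

2033-04-03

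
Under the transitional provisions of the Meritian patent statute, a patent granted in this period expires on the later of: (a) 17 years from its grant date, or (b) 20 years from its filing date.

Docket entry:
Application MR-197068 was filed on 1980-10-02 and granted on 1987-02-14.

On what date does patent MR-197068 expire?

2004-02-14

(a) grant + 17 years → 14 February 2004.
(b) filing + 20 years → 2 October 2000.
Later of the two: 14 February 2004.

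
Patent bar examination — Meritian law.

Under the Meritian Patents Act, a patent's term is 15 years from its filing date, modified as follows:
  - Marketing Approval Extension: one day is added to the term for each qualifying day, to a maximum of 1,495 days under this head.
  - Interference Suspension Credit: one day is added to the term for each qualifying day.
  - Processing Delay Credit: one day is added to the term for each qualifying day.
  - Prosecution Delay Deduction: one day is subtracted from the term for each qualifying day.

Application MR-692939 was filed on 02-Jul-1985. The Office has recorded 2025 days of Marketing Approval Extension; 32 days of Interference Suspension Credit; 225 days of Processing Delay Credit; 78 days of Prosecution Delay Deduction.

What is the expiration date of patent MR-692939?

2005-01-31

Base term: filing date + 15 years → 2 July 2000.
Marketing Approval Extension: 2025 days claimed exceeds the 1495-day cap, so +1495 days → 5 August 2004.
Interference Suspension Credit: +32 days → 6 September 2004.
Processing Delay Credit: +225 days → 19 April 2005.
Prosecution Delay Deduction: −78 days → 31 January 2005.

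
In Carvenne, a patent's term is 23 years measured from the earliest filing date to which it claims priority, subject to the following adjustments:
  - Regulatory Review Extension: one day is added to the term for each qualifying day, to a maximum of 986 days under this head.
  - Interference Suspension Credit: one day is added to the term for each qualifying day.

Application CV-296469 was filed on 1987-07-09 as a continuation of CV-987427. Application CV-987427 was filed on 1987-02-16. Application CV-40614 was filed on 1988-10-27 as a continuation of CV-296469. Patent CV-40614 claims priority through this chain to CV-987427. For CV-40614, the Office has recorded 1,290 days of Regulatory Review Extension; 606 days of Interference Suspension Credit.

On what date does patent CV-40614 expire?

Earliest priority filing: 16 February 1987.
Base term: 16 February 1987 + 23 years → 16 February 2010.
Regulatory Review Extension: 1290 days claimed exceeds the 986-day cap, so +986 days → 29 October 2012.
Interference Suspension Credit: +606 days → 27 June 2014.

2014-06-27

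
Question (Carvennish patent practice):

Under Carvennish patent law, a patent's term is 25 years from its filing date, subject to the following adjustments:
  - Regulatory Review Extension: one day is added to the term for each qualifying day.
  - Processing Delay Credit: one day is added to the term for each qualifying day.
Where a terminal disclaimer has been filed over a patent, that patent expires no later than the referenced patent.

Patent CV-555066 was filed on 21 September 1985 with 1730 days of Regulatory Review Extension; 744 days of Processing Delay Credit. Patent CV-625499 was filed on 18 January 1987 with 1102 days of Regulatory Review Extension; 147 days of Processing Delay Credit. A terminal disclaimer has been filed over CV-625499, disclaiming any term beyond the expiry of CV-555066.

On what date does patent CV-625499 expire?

Natural term of CV-625499:
  Base: filing + 25 years → 18 January 2012.
  Regulatory Review Extension: +1102 days → 24 January 2015.
  Processing Delay Credit: +147 days → 20 June 2015.
Expiry of referenced patent CV-555066:
  Base: filing + 25 years → 21 September 2010.
  Regulatory Review Extension: +1730 days → 17 June 2015.
  Processing Delay Credit: +744 days → 30 June 2017.
Terminal disclaimer: CV-625499 expires on the earlier of 20 June 2015 and 30 June 2017.

2015-06-20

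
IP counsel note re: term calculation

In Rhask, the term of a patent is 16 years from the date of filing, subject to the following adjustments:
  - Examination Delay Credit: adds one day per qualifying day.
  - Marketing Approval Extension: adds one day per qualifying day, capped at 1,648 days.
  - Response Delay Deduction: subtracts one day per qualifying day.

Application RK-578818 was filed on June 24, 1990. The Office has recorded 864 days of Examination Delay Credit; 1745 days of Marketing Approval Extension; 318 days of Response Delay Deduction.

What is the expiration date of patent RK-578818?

Base term: filing date + 16 years → 24 June 2006.
Examination Delay Credit: +864 days → 4 November 2008.
Marketing Approval Extension: 1745 days claimed exceeds the 1648-day cap, so +1648 days → 10 May 2013.
Response Delay Deduction: −318 days → 26 June 2012.

June 26, 2012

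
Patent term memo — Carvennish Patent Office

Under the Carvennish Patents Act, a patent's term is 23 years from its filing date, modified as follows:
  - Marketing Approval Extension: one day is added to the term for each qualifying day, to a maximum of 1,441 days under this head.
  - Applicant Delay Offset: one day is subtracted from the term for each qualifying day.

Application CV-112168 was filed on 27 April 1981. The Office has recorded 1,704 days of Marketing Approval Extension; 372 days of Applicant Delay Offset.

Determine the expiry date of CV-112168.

Base term: filing date + 23 years → 27 April 2004.
Marketing Approval Extension: 1704 days claimed exceeds the 1441-day cap, so +1441 days → 7 April 2008.
Applicant Delay Offset: −372 days → 1 April 2007.

2007-04-01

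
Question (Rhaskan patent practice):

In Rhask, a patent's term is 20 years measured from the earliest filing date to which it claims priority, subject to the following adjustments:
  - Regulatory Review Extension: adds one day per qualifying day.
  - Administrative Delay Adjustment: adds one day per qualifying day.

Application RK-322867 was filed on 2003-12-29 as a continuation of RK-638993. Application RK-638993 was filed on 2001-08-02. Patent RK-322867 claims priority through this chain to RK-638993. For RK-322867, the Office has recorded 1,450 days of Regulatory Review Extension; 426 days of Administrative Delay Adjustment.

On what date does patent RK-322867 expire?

September 21, 2026

Earliest priority filing: 2 August 2001.
Base term: 2 August 2001 + 20 years → 2 August 2021.
Regulatory Review Extension: +1450 days → 22 July 2025.
Administrative Delay Adjustment: +426 days → 21 September 2026.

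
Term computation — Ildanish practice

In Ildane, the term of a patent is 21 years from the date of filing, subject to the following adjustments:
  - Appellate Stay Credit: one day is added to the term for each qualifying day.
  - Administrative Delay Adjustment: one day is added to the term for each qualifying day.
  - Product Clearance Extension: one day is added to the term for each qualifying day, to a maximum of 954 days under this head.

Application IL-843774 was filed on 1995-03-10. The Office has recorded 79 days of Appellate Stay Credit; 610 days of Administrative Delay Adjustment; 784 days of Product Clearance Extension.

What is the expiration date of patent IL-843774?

Base term: filing date + 21 years → 10 March 2016.
Appellate Stay Credit: +79 days → 28 May 2016.
Administrative Delay Adjustment: +610 days → 28 January 2018.
Product Clearance Extension: 784 days (within the 954-day cap) → +784 days → 22 March 2020.

2020-03-22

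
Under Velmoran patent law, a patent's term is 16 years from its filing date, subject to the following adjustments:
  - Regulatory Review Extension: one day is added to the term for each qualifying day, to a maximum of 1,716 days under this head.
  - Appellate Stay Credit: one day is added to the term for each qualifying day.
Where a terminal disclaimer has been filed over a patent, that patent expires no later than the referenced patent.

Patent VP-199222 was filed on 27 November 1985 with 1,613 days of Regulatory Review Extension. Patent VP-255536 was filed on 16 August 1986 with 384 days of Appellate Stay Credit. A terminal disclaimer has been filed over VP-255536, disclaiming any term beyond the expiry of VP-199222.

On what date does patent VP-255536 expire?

Natural term of VP-255536:
  Base: filing + 16 years → 16 August 2002.
  Appellate Stay Credit: +384 days → 4 September 2003.
Expiry of referenced patent VP-199222:
  Base: filing + 16 years → 27 November 2001.
  Regulatory Review Extension: 1613 days (within the 1716-day cap) → +1613 days → 28 April 2006.
Terminal disclaimer: VP-255536 expires on the earlier of 4 September 2003 and 28 April 2006.

September 4, 2003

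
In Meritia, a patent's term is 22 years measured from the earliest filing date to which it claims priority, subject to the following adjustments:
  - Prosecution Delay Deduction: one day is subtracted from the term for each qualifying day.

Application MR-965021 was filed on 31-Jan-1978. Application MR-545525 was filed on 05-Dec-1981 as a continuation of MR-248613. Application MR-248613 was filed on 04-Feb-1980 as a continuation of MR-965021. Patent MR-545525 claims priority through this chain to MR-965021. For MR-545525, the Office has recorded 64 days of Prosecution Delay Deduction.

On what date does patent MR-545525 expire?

Earliest priority filing: 31 January 1978.
Base term: 31 January 1978 + 22 years → 31 January 2000.
Prosecution Delay Deduction: −64 days → 28 November 1999.

1999-11-28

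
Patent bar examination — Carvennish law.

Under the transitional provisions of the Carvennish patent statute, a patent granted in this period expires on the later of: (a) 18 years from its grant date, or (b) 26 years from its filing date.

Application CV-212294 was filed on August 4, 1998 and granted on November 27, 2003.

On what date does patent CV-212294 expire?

(a) grant + 18 years → 27 November 2021.
(b) filing + 26 years → 4 August 2024.
Later of the two: 4 August 2024.

August 4, 2024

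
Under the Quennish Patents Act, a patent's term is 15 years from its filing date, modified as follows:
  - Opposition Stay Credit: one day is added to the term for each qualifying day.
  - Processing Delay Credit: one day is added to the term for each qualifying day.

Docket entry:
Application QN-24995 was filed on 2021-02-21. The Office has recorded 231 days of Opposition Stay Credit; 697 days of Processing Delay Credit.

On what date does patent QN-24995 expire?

Base term: filing date + 15 years → 21 February 2036.
Opposition Stay Credit: +231 days → 9 October 2036.
Processing Delay Credit: +697 days → 6 September 2038.

September 6, 2038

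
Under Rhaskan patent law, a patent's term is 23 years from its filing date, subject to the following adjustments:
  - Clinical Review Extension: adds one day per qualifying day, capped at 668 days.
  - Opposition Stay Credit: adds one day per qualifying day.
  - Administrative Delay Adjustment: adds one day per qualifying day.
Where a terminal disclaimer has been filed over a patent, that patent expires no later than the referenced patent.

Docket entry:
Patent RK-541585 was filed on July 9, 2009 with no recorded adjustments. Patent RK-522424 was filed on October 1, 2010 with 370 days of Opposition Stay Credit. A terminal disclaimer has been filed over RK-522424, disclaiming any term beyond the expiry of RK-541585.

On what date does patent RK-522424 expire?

Natural term of RK-522424:
  Base: filing + 23 years → 1 October 2033.
  Opposition Stay Credit: +370 days → 6 October 2034.
Expiry of referenced patent RK-541585:
  Base: filing + 23 years → 9 July 2032.
Terminal disclaimer: RK-522424 expires on the earlier of 6 October 2034 and 9 July 2032.

July 9, 2032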